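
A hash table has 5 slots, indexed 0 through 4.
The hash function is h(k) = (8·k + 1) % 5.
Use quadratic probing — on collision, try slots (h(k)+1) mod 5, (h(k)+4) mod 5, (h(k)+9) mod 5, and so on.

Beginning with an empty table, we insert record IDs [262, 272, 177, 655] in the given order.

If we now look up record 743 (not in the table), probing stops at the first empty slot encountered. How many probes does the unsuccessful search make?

262 hashes to 2; slot 2 is free => place at 2.
272 hashes to 2; 2 taken => place at 3.
177 hashes to 2; 2,3 taken => place at 1.
655 hashes to 1; 1,2 taken => place at 0.
Table: [655, 177, 262, 272, _]
Lookup 743: h=0, probe 0,1,4 → slot 4 empty, not found.

3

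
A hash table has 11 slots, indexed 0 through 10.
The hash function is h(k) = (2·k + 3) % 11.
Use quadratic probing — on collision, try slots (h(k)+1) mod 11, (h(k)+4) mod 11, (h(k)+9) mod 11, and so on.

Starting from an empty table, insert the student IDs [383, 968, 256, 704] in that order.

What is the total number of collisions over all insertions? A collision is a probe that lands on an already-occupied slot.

1

383: h=10 => slot 10
968: h=3 => slot 3
256: h=9 => slot 9
704: h=3, probe 3,4 => slot 4
Table: [_, _, _, 968, 704, _, _, _, _, 256, 383]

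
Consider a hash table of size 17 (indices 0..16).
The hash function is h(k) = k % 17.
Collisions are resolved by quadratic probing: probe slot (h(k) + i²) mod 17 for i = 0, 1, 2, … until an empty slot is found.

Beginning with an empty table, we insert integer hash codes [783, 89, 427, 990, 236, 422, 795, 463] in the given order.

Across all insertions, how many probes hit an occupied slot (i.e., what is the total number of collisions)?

3

Insert 783: h=1, slot 1 empty => index 1.
Insert 89: h=4, slot 4 empty => index 4.
Insert 427: h=2, slot 2 empty => index 2.
Insert 990: h=4, slot 4 occupied => index 5.
Insert 236: h=15, slot 15 empty => index 15.
Insert 422: h=14, slot 14 empty => index 14.
Insert 795: h=13, slot 13 empty => index 13.
Insert 463: h=4, slots 4,5 occupied => index 8.
Table: [_, 783, 427, _, 89, 990, _, _, 463, _, _, _, _, 795, 422, 236, _]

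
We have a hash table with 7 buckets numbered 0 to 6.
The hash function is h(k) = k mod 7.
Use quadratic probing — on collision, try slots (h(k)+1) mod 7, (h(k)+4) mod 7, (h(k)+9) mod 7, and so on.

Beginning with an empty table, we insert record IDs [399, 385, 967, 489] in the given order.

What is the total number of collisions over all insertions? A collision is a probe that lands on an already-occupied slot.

399: h=0 -> slot 0
385: h=0, probe 0,1 -> slot 1
967: h=1, probe 1,2 -> slot 2
489: h=6 -> slot 6
Table: [399, 385, 967, _, _, _, 489]

2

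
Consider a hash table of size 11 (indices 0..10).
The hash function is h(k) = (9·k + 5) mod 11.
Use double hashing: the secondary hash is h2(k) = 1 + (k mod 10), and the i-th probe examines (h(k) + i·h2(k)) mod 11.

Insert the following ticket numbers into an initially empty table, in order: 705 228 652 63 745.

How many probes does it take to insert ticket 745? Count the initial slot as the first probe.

705 hashes to 3; slot 3 is free → place at 3.
228 hashes to 0; slot 0 is free → place at 0.
652 hashes to 10; slot 10 is free → place at 10.
63 hashes to 0, h2=4; 0 taken → place at 4.
745 hashes to 0, h2=6; 0 taken → place at 6.
Table: [228, _, _, 705, 63, _, 745, _, _, _, 652]

2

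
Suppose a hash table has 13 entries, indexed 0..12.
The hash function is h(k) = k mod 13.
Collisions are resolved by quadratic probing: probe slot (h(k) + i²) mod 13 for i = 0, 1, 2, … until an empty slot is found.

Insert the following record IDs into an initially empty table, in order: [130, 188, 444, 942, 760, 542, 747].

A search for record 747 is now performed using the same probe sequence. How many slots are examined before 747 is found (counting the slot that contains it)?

130 hashes to 0; slot 0 is free → place at 0.
188 hashes to 6; slot 6 is free → place at 6.
444 hashes to 2; slot 2 is free → place at 2.
942 hashes to 6; 6 taken → place at 7.
760 hashes to 6; 6,7 taken → place at 10.
542 hashes to 9; slot 9 is free → place at 9.
747 hashes to 6; 6,7,10,2,9 taken → place at 5.
Table: [130, ∅, 444, ∅, ∅, 747, 188, 942, ∅, 542, 760, ∅, ∅]
Lookup 747: h=6, probe 6,7,10,2,9,5 → found at 5.

6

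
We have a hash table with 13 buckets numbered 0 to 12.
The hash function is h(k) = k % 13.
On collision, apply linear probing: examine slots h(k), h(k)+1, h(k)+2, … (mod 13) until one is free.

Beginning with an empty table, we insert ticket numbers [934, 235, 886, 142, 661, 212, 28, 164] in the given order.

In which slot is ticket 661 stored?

0

934: h=11 => slot 11
235: h=1 => slot 1
886: h=2 => slot 2
142: h=12 => slot 12
661: h=11, probe 11,12,0 => slot 0
212: h=4 => slot 4
28: h=2, probe 2,3 => slot 3
164: h=8 => slot 8
Table: [661, 235, 886, 28, 212, ., ., ., 164, ., ., 934, 142]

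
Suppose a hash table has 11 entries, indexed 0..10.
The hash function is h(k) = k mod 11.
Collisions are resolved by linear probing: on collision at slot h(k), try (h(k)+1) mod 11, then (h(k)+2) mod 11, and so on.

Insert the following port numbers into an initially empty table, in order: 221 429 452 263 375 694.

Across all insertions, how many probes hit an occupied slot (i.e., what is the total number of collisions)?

221: h=1 -> slot 1
429: h=0 -> slot 0
452: h=1, probe 1,2 -> slot 2
263: h=10 -> slot 10
375: h=1, probe 1,2,3 -> slot 3
694: h=1, probe 1,2,3,4 -> slot 4
Table: [429, 221, 452, 375, 694, ., ., ., ., ., 263]

6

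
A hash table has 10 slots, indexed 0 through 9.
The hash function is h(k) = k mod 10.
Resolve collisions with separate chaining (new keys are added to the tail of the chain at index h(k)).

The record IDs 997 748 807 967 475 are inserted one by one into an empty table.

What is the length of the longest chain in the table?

3

997 -> bucket 7
748 -> bucket 8
807 -> bucket 7 (collision)
967 -> bucket 7 (collision)
475 -> bucket 5
Final buckets:
0: .
1: .
2: .
3: .
4: .
5: 475
6: .
7: 997 -> 807 -> 967
8: 748
9: .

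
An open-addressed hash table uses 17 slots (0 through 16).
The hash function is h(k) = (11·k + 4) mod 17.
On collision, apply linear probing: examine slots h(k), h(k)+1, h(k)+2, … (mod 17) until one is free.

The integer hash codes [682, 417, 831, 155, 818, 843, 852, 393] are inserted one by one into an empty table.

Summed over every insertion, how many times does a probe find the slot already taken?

Insert 682: h=9, slot 9 empty -> index 9.
Insert 417: h=1, slot 1 empty -> index 1.
Insert 831: h=16, slot 16 empty -> index 16.
Insert 155: h=9, slot 9 occupied -> index 10.
Insert 818: h=9, slots 9,10 occupied -> index 11.
Insert 843: h=12, slot 12 empty -> index 12.
Insert 852: h=9, slots 9,10,11,12 occupied -> index 13.
Insert 393: h=9, slots 9,10,11,12,13 occupied -> index 14.
Table: [-, 417, -, -, -, -, -, -, -, 682, 155, 818, 843, 852, 393, -, 831]

12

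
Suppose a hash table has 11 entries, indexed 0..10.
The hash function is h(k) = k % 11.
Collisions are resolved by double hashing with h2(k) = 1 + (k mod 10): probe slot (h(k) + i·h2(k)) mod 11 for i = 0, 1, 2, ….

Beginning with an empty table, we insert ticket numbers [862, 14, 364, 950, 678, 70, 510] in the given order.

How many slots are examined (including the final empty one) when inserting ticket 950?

Insert 862: h=4, slot 4 empty => index 4.
Insert 14: h=3, slot 3 empty => index 3.
Insert 364: h=1, slot 1 empty => index 1.
Insert 950: h=4, h2=1, slot 4 occupied => index 5.
Insert 678: h=7, slot 7 empty => index 7.
Insert 70: h=4, h2=1, slots 4,5 occupied => index 6.
Insert 510: h=4, h2=1, slots 4,5,6,7 occupied => index 8.
Table: [—, 364, —, 14, 862, 950, 70, 678, 510, —, —]

2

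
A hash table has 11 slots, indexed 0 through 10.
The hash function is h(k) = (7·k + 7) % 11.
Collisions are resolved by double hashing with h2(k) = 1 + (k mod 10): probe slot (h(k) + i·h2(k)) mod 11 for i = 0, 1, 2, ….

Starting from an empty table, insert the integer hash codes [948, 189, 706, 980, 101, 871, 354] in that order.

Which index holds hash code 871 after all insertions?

Insert 948: h=10, slot 10 empty -> index 10.
Insert 189: h=10, h2=10, slot 10 occupied -> index 9.
Insert 706: h=10, h2=7, slot 10 occupied -> index 6.
Insert 980: h=3, slot 3 empty -> index 3.
Insert 101: h=10, h2=2, slot 10 occupied -> index 1.
Insert 871: h=10, h2=2, slots 10,1,3 occupied -> index 5.
Insert 354: h=10, h2=5, slot 10 occupied -> index 4.
Table: [., 101, ., 980, 354, 871, 706, ., ., 189, 948]

5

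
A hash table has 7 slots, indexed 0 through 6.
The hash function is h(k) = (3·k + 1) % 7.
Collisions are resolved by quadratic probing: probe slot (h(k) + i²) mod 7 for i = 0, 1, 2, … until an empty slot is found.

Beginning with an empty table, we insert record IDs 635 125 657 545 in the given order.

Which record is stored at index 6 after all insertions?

657

Insert 635: h=2, slot 2 empty -> index 2.
Insert 125: h=5, slot 5 empty -> index 5.
Insert 657: h=5, slot 5 occupied -> index 6.
Insert 545: h=5, slots 5,6,2 occupied -> index 0.
Table: [545, ., 635, ., ., 125, 657]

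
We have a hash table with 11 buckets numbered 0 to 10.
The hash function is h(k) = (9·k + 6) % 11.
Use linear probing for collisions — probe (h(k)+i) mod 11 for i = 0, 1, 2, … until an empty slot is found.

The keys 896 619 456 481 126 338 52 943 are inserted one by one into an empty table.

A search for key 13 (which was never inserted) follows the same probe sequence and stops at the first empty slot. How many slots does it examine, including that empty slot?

Insert 896: h=7, slot 7 empty → index 7.
Insert 619: h=0, slot 0 empty → index 0.
Insert 456: h=7, slot 7 occupied → index 8.
Insert 481: h=1, slot 1 empty → index 1.
Insert 126: h=7, slots 7,8 occupied → index 9.
Insert 338: h=1, slot 1 occupied → index 2.
Insert 52: h=1, slots 1,2 occupied → index 3.
Insert 943: h=1, slots 1,2,3 occupied → index 4.
Table: [619, 481, 338, 52, 943, ., ., 896, 456, 126, .]
Lookup 13: h=2, probe 2,3,4,5 → slot 5 empty, not found.

4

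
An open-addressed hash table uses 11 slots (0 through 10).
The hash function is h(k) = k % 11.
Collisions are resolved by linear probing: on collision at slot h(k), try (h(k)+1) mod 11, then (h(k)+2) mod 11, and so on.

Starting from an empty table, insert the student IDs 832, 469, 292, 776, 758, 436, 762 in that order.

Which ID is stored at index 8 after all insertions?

469

832 hashes to 7; slot 7 is free -> place at 7.
469 hashes to 7; 7 taken -> place at 8.
292 hashes to 6; slot 6 is free -> place at 6.
776 hashes to 6; 6,7,8 taken -> place at 9.
758 hashes to 10; slot 10 is free -> place at 10.
436 hashes to 7; 7,8,9,10 taken -> place at 0.
762 hashes to 3; slot 3 is free -> place at 3.
Table: [436, ., ., 762, ., ., 292, 832, 469, 776, 758]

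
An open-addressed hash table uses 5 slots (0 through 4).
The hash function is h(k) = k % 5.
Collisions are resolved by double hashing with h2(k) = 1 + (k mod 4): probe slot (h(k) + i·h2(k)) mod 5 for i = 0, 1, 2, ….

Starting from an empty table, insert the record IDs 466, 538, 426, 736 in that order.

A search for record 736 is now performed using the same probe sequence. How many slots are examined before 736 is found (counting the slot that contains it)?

466: h=1 -> slot 1
538: h=3 -> slot 3
426: h=1, h2=3, probe 1,4 -> slot 4
736: h=1, h2=1, probe 1,2 -> slot 2
Table: [., 466, 736, 538, 426]
Lookup 736: h=1, h2=1, probe 1,2 → found at 2.

2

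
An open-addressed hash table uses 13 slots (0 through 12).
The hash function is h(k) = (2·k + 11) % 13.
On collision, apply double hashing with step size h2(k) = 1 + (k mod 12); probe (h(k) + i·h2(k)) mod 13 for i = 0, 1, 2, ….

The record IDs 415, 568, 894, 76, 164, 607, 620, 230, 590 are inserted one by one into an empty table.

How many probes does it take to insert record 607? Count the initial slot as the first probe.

2

415 hashes to 9; slot 9 is free => place at 9.
568 hashes to 3; slot 3 is free => place at 3.
894 hashes to 5; slot 5 is free => place at 5.
76 hashes to 7; slot 7 is free => place at 7.
164 hashes to 1; slot 1 is free => place at 1.
607 hashes to 3, h2=8; 3 taken => place at 11.
620 hashes to 3, h2=9; 3 taken => place at 12.
230 hashes to 3, h2=3; 3 taken => place at 6.
590 hashes to 8; slot 8 is free => place at 8.
Table: [-, 164, -, 568, -, 894, 230, 76, 590, 415, -, 607, 620]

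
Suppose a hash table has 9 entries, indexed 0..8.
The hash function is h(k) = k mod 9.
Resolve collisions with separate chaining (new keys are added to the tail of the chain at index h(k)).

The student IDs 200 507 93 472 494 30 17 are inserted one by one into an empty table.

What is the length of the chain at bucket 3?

200 → bucket 2
507 → bucket 3
93 → bucket 3 (collision)
472 → bucket 4
494 → bucket 8
30 → bucket 3 (collision)
17 → bucket 8 (collision)
Final buckets:
0: .
1: .
2: 200
3: 507 -> 93 -> 30
4: 472
5: .
6: .
7: .
8: 494 -> 17

3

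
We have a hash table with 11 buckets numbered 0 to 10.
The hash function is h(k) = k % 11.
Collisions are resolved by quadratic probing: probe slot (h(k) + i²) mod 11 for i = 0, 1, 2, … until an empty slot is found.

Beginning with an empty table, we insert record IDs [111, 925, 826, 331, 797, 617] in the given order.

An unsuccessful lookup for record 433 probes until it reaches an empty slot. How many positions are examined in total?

3

Insert 111: h=1, slot 1 empty => index 1.
Insert 925: h=1, slot 1 occupied => index 2.
Insert 826: h=1, slots 1,2 occupied => index 5.
Insert 331: h=1, slots 1,2,5 occupied => index 10.
Insert 797: h=5, slot 5 occupied => index 6.
Insert 617: h=1, slots 1,2,5,10,6 occupied => index 4.
Table: [., 111, 925, ., 617, 826, 797, ., ., ., 331]
Lookup 433: h=4, probe 4,5,8 → slot 8 empty, not found.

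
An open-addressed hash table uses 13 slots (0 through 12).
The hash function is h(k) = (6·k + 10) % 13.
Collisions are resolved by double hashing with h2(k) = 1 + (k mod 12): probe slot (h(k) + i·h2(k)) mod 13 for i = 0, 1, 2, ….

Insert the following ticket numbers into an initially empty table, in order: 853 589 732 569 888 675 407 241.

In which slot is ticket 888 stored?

853: h=6 => slot 6
589: h=8 => slot 8
732: h=8, h2=1, probe 8,9 => slot 9
569: h=5 => slot 5
888: h=8, h2=1, probe 8,9,10 => slot 10
675: h=4 => slot 4
407: h=8, h2=12, probe 8,7 => slot 7
241: h=0 => slot 0
Table: [241, -, -, -, 675, 569, 853, 407, 589, 732, 888, -, -]

10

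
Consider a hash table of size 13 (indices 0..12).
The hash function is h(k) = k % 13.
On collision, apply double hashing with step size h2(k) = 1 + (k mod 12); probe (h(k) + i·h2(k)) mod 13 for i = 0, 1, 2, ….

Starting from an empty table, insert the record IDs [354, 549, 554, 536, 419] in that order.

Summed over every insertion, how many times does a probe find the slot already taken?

3

354: h=3 => slot 3
549: h=3, h2=10, probe 3,0 => slot 0
554: h=8 => slot 8
536: h=3, h2=9, probe 3,12 => slot 12
419: h=3, h2=12, probe 3,2 => slot 2
Table: [549, _, 419, 354, _, _, _, _, 554, _, _, _, 536]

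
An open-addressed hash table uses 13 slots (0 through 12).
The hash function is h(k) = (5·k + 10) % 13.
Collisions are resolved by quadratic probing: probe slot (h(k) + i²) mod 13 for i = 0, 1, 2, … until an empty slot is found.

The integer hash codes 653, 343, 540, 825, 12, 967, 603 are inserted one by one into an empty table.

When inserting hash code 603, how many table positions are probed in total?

3

653: h=12 -> slot 12
343: h=9 -> slot 9
540: h=6 -> slot 6
825: h=1 -> slot 1
12: h=5 -> slot 5
967: h=9, probe 9,10 -> slot 10
603: h=9, probe 9,10,0 -> slot 0
Table: [603, 825, _, _, _, 12, 540, _, _, 343, 967, _, 653]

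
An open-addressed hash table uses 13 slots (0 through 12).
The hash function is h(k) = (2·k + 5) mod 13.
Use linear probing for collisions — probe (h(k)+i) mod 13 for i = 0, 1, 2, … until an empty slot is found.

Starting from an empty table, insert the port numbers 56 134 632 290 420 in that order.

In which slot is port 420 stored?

56: h=0 → slot 0
134: h=0, probe 0,1 → slot 1
632: h=8 → slot 8
290: h=0, probe 0,1,2 → slot 2
420: h=0, probe 0,1,2,3 → slot 3
Table: [56, 134, 290, 420, _, _, _, _, 632, _, _, _, _]

3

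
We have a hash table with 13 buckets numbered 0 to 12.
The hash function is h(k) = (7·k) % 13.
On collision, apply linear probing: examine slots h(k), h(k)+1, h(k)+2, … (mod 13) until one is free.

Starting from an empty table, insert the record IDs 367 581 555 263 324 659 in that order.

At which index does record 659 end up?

367 hashes to 8; slot 8 is free => place at 8.
581 hashes to 11; slot 11 is free => place at 11.
555 hashes to 11; 11 taken => place at 12.
263 hashes to 8; 8 taken => place at 9.
324 hashes to 6; slot 6 is free => place at 6.
659 hashes to 11; 11,12 taken => place at 0.
Table: [659, _, _, _, _, _, 324, _, 367, 263, _, 581, 555]

0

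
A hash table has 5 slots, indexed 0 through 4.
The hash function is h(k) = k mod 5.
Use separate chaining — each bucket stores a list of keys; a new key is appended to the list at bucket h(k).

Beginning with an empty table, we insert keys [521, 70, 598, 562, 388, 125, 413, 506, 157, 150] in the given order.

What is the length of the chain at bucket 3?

3

Insert 521: h=1, bucket 1 empty -> new chain.
Insert 70: h=0, bucket 0 empty -> new chain.
Insert 598: h=3, bucket 3 empty -> new chain.
Insert 562: h=2, bucket 2 empty -> new chain.
Insert 388: h=3, bucket 3 nonempty -> append to chain.
Insert 125: h=0, bucket 0 nonempty -> append to chain.
Insert 413: h=3, bucket 3 nonempty -> append to chain.
Insert 506: h=1, bucket 1 nonempty -> append to chain.
Insert 157: h=2, bucket 2 nonempty -> append to chain.
Insert 150: h=0, bucket 0 nonempty -> append to chain.
Final buckets:
0: 70 -> 125 -> 150
1: 521 -> 506
2: 562 -> 157
3: 598 -> 388 -> 413
4: —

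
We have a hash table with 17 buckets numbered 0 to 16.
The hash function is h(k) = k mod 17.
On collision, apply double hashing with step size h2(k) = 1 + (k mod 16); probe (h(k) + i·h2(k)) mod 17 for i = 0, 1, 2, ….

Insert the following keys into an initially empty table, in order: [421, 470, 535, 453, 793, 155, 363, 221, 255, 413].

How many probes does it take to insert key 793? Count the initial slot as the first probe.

Insert 421: h=13, slot 13 empty → index 13.
Insert 470: h=11, slot 11 empty → index 11.
Insert 535: h=8, slot 8 empty → index 8.
Insert 453: h=11, h2=6, slot 11 occupied → index 0.
Insert 793: h=11, h2=10, slot 11 occupied → index 4.
Insert 155: h=2, slot 2 empty → index 2.
Insert 363: h=6, slot 6 empty → index 6.
Insert 221: h=0, h2=14, slot 0 occupied → index 14.
Insert 255: h=0, h2=16, slot 0 occupied → index 16.
Insert 413: h=5, slot 5 empty → index 5.
Table: [453, -, 155, -, 793, 413, 363, -, 535, -, -, 470, -, 421, 221, -, 255]

2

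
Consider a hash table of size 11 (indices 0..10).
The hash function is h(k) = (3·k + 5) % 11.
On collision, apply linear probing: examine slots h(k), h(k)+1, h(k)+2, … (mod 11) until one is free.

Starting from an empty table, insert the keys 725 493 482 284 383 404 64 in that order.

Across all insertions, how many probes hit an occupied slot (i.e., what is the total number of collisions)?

725 hashes to 2; slot 2 is free => place at 2.
493 hashes to 10; slot 10 is free => place at 10.
482 hashes to 10; 10 taken => place at 0.
284 hashes to 10; 10,0 taken => place at 1.
383 hashes to 10; 10,0,1,2 taken => place at 3.
404 hashes to 7; slot 7 is free => place at 7.
64 hashes to 10; 10,0,1,2,3 taken => place at 4.
Table: [482, 284, 725, 383, 64, ∅, ∅, 404, ∅, ∅, 493]

12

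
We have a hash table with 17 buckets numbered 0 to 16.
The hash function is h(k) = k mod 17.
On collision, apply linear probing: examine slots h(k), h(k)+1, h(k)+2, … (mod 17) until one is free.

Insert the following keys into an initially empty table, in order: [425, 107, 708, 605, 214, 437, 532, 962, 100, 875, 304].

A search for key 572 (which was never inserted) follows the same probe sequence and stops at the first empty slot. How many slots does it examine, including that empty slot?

Insert 425: h=0, slot 0 empty → index 0.
Insert 107: h=5, slot 5 empty → index 5.
Insert 708: h=11, slot 11 empty → index 11.
Insert 605: h=10, slot 10 empty → index 10.
Insert 214: h=10, slots 10,11 occupied → index 12.
Insert 437: h=12, slot 12 occupied → index 13.
Insert 532: h=5, slot 5 occupied → index 6.
Insert 962: h=10, slots 10,11,12,13 occupied → index 14.
Insert 100: h=15, slot 15 empty → index 15.
Insert 875: h=8, slot 8 empty → index 8.
Insert 304: h=15, slot 15 occupied → index 16.
Table: [425, -, -, -, -, 107, 532, -, 875, -, 605, 708, 214, 437, 962, 100, 304]
Lookup 572: h=11, probe 11,12,13,14,15,16,0,1 → slot 1 empty, not found.

8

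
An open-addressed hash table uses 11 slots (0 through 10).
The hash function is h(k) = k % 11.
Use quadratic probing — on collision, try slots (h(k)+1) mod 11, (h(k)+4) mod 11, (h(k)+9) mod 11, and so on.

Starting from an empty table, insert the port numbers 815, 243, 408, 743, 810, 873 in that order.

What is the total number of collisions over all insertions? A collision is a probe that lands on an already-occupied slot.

Insert 815: h=1, slot 1 empty -> index 1.
Insert 243: h=1, slot 1 occupied -> index 2.
Insert 408: h=1, slots 1,2 occupied -> index 5.
Insert 743: h=6, slot 6 empty -> index 6.
Insert 810: h=7, slot 7 empty -> index 7.
Insert 873: h=4, slot 4 empty -> index 4.
Table: [—, 815, 243, —, 873, 408, 743, 810, —, —, —]

3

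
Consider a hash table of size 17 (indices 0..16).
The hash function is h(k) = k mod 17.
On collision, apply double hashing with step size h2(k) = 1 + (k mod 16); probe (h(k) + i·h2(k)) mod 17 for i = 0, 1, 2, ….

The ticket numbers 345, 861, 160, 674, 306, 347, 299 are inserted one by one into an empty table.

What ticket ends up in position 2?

Insert 345: h=5, slot 5 empty -> index 5.
Insert 861: h=11, slot 11 empty -> index 11.
Insert 160: h=7, slot 7 empty -> index 7.
Insert 674: h=11, h2=3, slot 11 occupied -> index 14.
Insert 306: h=0, slot 0 empty -> index 0.
Insert 347: h=7, h2=12, slot 7 occupied -> index 2.
Insert 299: h=10, slot 10 empty -> index 10.
Table: [306, —, 347, —, —, 345, —, 160, —, —, 299, 861, —, —, 674, —, —]

347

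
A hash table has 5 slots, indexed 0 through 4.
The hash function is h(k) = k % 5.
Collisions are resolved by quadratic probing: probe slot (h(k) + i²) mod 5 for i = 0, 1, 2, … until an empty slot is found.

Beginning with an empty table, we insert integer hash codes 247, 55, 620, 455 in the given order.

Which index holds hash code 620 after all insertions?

Insert 247: h=2, slot 2 empty -> index 2.
Insert 55: h=0, slot 0 empty -> index 0.
Insert 620: h=0, slot 0 occupied -> index 1.
Insert 455: h=0, slots 0,1 occupied -> index 4.
Table: [55, 620, 247, —, 455]

1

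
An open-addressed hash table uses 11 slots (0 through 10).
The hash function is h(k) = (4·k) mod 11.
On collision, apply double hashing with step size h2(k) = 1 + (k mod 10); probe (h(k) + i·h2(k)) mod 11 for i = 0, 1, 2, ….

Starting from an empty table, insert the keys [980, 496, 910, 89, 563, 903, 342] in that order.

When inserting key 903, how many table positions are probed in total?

980 hashes to 4; slot 4 is free => place at 4.
496 hashes to 4, h2=7; 4 taken => place at 0.
910 hashes to 10; slot 10 is free => place at 10.
89 hashes to 4, h2=10; 4 taken => place at 3.
563 hashes to 8; slot 8 is free => place at 8.
903 hashes to 4, h2=4; 4,8 taken => place at 1.
342 hashes to 4, h2=3; 4 taken => place at 7.
Table: [496, 903, -, 89, 980, -, -, 342, 563, -, 910]

3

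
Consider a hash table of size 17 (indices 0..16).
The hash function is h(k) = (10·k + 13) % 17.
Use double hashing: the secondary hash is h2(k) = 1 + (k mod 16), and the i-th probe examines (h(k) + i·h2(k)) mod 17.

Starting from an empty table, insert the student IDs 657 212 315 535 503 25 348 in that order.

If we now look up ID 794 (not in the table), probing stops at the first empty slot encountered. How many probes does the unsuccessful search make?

3

657 hashes to 4; slot 4 is free -> place at 4.
212 hashes to 8; slot 8 is free -> place at 8.
315 hashes to 1; slot 1 is free -> place at 1.
535 hashes to 8, h2=8; 8 taken -> place at 16.
503 hashes to 11; slot 11 is free -> place at 11.
25 hashes to 8, h2=10; 8,1,11,4 taken -> place at 14.
348 hashes to 8, h2=13; 8,4 taken -> place at 0.
Table: [348, 315, ., ., 657, ., ., ., 212, ., ., 503, ., ., 25, ., 535]
Lookup 794: h=14, h2=11, probe 14,8,2 → slot 2 empty, not found.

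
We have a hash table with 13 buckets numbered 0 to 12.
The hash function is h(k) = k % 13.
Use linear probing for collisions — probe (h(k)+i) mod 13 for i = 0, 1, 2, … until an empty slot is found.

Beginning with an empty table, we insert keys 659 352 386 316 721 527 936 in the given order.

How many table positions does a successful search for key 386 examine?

659 hashes to 9; slot 9 is free -> place at 9.
352 hashes to 1; slot 1 is free -> place at 1.
386 hashes to 9; 9 taken -> place at 10.
316 hashes to 4; slot 4 is free -> place at 4.
721 hashes to 6; slot 6 is free -> place at 6.
527 hashes to 7; slot 7 is free -> place at 7.
936 hashes to 0; slot 0 is free -> place at 0.
Table: [936, 352, _, _, 316, _, 721, 527, _, 659, 386, _, _]
Lookup 386: h=9, probe 9,10 → found at 10.

2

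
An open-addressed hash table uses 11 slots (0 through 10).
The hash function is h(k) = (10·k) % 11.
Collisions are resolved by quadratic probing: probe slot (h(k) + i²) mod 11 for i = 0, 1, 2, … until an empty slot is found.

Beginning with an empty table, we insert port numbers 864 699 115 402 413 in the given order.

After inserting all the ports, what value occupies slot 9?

402

864 hashes to 5; slot 5 is free => place at 5.
699 hashes to 5; 5 taken => place at 6.
115 hashes to 6; 6 taken => place at 7.
402 hashes to 5; 5,6 taken => place at 9.
413 hashes to 5; 5,6,9 taken => place at 3.
Table: [∅, ∅, ∅, 413, ∅, 864, 699, 115, ∅, 402, ∅]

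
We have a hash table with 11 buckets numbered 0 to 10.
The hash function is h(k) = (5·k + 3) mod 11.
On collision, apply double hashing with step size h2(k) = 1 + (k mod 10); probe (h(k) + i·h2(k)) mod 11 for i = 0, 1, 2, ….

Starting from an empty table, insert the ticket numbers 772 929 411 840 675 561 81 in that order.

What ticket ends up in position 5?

772: h=2 → slot 2
929: h=6 → slot 6
411: h=1 → slot 1
840: h=1, h2=1, probe 1,2,3 → slot 3
675: h=1, h2=6, probe 1,7 → slot 7
561: h=3, h2=2, probe 3,5 → slot 5
81: h=1, h2=2, probe 1,3,5,7,9 → slot 9
Table: [_, 411, 772, 840, _, 561, 929, 675, _, 81, _]

561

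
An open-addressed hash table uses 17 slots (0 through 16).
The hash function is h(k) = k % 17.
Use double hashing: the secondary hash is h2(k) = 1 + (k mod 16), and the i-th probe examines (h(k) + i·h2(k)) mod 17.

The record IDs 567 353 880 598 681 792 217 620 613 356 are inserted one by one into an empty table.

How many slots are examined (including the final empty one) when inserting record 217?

3

567: h=6 -> slot 6
353: h=13 -> slot 13
880: h=13, h2=1, probe 13,14 -> slot 14
598: h=3 -> slot 3
681: h=1 -> slot 1
792: h=10 -> slot 10
217: h=13, h2=10, probe 13,6,16 -> slot 16
620: h=8 -> slot 8
613: h=1, h2=6, probe 1,7 -> slot 7
356: h=16, h2=5, probe 16,4 -> slot 4
Table: [∅, 681, ∅, 598, 356, ∅, 567, 613, 620, ∅, 792, ∅, ∅, 353, 880, ∅, 217]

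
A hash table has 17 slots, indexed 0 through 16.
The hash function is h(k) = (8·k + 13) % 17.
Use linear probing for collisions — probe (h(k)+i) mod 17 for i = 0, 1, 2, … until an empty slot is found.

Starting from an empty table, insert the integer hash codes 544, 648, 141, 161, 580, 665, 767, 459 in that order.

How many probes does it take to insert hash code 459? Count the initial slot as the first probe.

544: h=13 -> slot 13
648: h=12 -> slot 12
141: h=2 -> slot 2
161: h=9 -> slot 9
580: h=12, probe 12,13,14 -> slot 14
665: h=12, probe 12,13,14,15 -> slot 15
767: h=12, probe 12,13,14,15,16 -> slot 16
459: h=13, probe 13,14,15,16,0 -> slot 0
Table: [459, —, 141, —, —, —, —, —, —, 161, —, —, 648, 544, 580, 665, 767]

5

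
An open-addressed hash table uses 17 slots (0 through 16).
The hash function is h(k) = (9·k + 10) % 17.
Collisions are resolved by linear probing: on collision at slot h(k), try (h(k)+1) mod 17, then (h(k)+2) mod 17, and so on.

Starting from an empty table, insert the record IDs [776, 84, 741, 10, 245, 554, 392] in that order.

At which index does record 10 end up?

776: h=7 => slot 7
84: h=1 => slot 1
741: h=15 => slot 15
10: h=15, probe 15,16 => slot 16
245: h=5 => slot 5
554: h=15, probe 15,16,0 => slot 0
392: h=2 => slot 2
Table: [554, 84, 392, _, _, 245, _, 776, _, _, _, _, _, _, _, 741, 10]

16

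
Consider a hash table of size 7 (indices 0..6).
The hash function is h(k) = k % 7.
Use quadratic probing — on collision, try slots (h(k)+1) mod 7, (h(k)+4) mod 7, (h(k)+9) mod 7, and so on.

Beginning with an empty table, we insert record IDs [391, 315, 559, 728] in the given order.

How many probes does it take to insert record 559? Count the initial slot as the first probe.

3

Insert 391: h=6, slot 6 empty -> index 6.
Insert 315: h=0, slot 0 empty -> index 0.
Insert 559: h=6, slots 6,0 occupied -> index 3.
Insert 728: h=0, slot 0 occupied -> index 1.
Table: [315, 728, -, 559, -, -, 391]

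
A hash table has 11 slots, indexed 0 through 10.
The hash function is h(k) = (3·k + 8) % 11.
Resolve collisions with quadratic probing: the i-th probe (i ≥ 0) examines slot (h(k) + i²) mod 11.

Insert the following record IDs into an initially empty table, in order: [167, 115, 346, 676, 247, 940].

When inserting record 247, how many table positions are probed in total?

Insert 167: h=3, slot 3 empty -> index 3.
Insert 115: h=1, slot 1 empty -> index 1.
Insert 346: h=1, slot 1 occupied -> index 2.
Insert 676: h=1, slots 1,2 occupied -> index 5.
Insert 247: h=1, slots 1,2,5 occupied -> index 10.
Insert 940: h=1, slots 1,2,5,10 occupied -> index 6.
Table: [., 115, 346, 167, ., 676, 940, ., ., ., 247]

4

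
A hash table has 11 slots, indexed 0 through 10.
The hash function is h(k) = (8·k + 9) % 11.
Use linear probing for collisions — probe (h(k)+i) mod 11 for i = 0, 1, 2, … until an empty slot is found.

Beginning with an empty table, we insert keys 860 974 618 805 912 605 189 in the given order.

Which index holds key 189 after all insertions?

6

860 hashes to 3; slot 3 is free -> place at 3.
974 hashes to 2; slot 2 is free -> place at 2.
618 hashes to 3; 3 taken -> place at 4.
805 hashes to 3; 3,4 taken -> place at 5.
912 hashes to 1; slot 1 is free -> place at 1.
605 hashes to 9; slot 9 is free -> place at 9.
189 hashes to 3; 3,4,5 taken -> place at 6.
Table: [-, 912, 974, 860, 618, 805, 189, -, -, 605, -]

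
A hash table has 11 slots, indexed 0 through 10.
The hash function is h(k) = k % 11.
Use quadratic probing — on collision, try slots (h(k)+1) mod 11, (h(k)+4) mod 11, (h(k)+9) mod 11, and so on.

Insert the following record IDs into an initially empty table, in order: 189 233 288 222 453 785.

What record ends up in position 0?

Insert 189: h=2, slot 2 empty -> index 2.
Insert 233: h=2, slot 2 occupied -> index 3.
Insert 288: h=2, slots 2,3 occupied -> index 6.
Insert 222: h=2, slots 2,3,6 occupied -> index 0.
Insert 453: h=2, slots 2,3,6,0 occupied -> index 7.
Insert 785: h=4, slot 4 empty -> index 4.
Table: [222, —, 189, 233, 785, —, 288, 453, —, —, —]

222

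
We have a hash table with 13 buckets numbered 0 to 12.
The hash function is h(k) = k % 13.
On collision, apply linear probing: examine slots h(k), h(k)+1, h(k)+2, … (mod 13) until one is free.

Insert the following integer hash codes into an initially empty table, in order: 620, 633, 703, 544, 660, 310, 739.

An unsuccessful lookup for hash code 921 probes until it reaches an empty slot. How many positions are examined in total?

620 hashes to 9; slot 9 is free → place at 9.
633 hashes to 9; 9 taken → place at 10.
703 hashes to 1; slot 1 is free → place at 1.
544 hashes to 11; slot 11 is free → place at 11.
660 hashes to 10; 10,11 taken → place at 12.
310 hashes to 11; 11,12 taken → place at 0.
739 hashes to 11; 11,12,0,1 taken → place at 2.
Table: [310, 703, 739, ∅, ∅, ∅, ∅, ∅, ∅, 620, 633, 544, 660]
Lookup 921: h=11, probe 11,12,0,1,2,3 → slot 3 empty, not found.

6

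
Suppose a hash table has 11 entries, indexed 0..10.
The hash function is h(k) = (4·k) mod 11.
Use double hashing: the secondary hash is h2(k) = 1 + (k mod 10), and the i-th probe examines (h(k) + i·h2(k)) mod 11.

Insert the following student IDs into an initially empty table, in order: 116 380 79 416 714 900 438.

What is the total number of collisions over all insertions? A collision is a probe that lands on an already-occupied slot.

4

Insert 116: h=2, slot 2 empty => index 2.
Insert 380: h=2, h2=1, slot 2 occupied => index 3.
Insert 79: h=8, slot 8 empty => index 8.
Insert 416: h=3, h2=7, slot 3 occupied => index 10.
Insert 714: h=7, slot 7 empty => index 7.
Insert 900: h=3, h2=1, slot 3 occupied => index 4.
Insert 438: h=3, h2=9, slot 3 occupied => index 1.
Table: [∅, 438, 116, 380, 900, ∅, ∅, 714, 79, ∅, 416]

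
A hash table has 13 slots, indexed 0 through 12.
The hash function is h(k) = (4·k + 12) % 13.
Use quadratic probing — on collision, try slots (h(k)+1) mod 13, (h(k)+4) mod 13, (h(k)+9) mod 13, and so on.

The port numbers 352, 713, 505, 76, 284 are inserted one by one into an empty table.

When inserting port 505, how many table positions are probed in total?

352 hashes to 3; slot 3 is free => place at 3.
713 hashes to 4; slot 4 is free => place at 4.
505 hashes to 4; 4 taken => place at 5.
76 hashes to 4; 4,5 taken => place at 8.
284 hashes to 4; 4,5,8 taken => place at 0.
Table: [284, ∅, ∅, 352, 713, 505, ∅, ∅, 76, ∅, ∅, ∅, ∅]

2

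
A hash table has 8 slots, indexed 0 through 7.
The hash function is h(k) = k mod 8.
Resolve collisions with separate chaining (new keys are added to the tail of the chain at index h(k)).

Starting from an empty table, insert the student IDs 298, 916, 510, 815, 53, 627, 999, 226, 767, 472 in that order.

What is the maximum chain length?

3

Insert 298: h=2, bucket 2 empty -> new chain.
Insert 916: h=4, bucket 4 empty -> new chain.
Insert 510: h=6, bucket 6 empty -> new chain.
Insert 815: h=7, bucket 7 empty -> new chain.
Insert 53: h=5, bucket 5 empty -> new chain.
Insert 627: h=3, bucket 3 empty -> new chain.
Insert 999: h=7, bucket 7 nonempty -> append to chain.
Insert 226: h=2, bucket 2 nonempty -> append to chain.
Insert 767: h=7, bucket 7 nonempty -> append to chain.
Insert 472: h=0, bucket 0 empty -> new chain.
Final buckets:
0: 472
1: _
2: 298 -> 226
3: 627
4: 916
5: 53
6: 510
7: 815 -> 999 -> 767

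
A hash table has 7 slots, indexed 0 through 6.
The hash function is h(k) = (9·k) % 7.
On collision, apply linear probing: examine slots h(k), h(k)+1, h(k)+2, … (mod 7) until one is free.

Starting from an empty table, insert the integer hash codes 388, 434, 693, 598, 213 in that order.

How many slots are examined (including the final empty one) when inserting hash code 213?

5

388 hashes to 6; slot 6 is free → place at 6.
434 hashes to 0; slot 0 is free → place at 0.
693 hashes to 0; 0 taken → place at 1.
598 hashes to 6; 6,0,1 taken → place at 2.
213 hashes to 6; 6,0,1,2 taken → place at 3.
Table: [434, 693, 598, 213, -, -, 388]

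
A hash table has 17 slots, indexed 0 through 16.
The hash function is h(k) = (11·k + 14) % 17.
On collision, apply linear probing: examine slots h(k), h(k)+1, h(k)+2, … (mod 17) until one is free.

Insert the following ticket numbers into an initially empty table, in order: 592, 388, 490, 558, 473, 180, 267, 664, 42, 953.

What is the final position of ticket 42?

3

Insert 592: h=15, slot 15 empty → index 15.
Insert 388: h=15, slot 15 occupied → index 16.
Insert 490: h=15, slots 15,16 occupied → index 0.
Insert 558: h=15, slots 15,16,0 occupied → index 1.
Insert 473: h=15, slots 15,16,0,1 occupied → index 2.
Insert 180: h=5, slot 5 empty → index 5.
Insert 267: h=10, slot 10 empty → index 10.
Insert 664: h=8, slot 8 empty → index 8.
Insert 42: h=0, slots 0,1,2 occupied → index 3.
Insert 953: h=8, slot 8 occupied → index 9.
Table: [490, 558, 473, 42, -, 180, -, -, 664, 953, 267, -, -, -, -, 592, 388]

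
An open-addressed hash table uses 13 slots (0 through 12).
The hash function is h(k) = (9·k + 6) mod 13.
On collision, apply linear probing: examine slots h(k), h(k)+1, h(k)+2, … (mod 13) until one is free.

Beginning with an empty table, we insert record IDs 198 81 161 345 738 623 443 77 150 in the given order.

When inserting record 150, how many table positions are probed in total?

3

198 hashes to 7; slot 7 is free → place at 7.
81 hashes to 7; 7 taken → place at 8.
161 hashes to 12; slot 12 is free → place at 12.
345 hashes to 4; slot 4 is free → place at 4.
738 hashes to 5; slot 5 is free → place at 5.
623 hashes to 10; slot 10 is free → place at 10.
443 hashes to 2; slot 2 is free → place at 2.
77 hashes to 10; 10 taken → place at 11.
150 hashes to 4; 4,5 taken → place at 6.
Table: [_, _, 443, _, 345, 738, 150, 198, 81, _, 623, 77, 161]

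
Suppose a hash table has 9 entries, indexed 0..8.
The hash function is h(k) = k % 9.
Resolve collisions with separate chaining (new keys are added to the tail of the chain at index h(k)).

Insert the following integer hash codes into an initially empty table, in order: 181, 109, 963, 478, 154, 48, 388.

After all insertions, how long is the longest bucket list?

Insert 181: h=1, bucket 1 empty → new chain.
Insert 109: h=1, bucket 1 nonempty → append to chain.
Insert 963: h=0, bucket 0 empty → new chain.
Insert 478: h=1, bucket 1 nonempty → append to chain.
Insert 154: h=1, bucket 1 nonempty → append to chain.
Insert 48: h=3, bucket 3 empty → new chain.
Insert 388: h=1, bucket 1 nonempty → append to chain.
Final buckets:
0: 963
1: 181 -> 109 -> 478 -> 154 -> 388
2: -
3: 48
4: -
5: -
6: -
7: -
8: -

5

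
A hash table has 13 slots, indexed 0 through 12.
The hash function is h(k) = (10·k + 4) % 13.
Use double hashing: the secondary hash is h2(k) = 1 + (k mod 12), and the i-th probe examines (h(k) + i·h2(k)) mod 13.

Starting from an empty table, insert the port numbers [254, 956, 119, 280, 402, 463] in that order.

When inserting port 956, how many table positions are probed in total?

2

Insert 254: h=9, slot 9 empty → index 9.
Insert 956: h=9, h2=9, slot 9 occupied → index 5.
Insert 119: h=11, slot 11 empty → index 11.
Insert 280: h=9, h2=5, slot 9 occupied → index 1.
Insert 402: h=7, slot 7 empty → index 7.
Insert 463: h=6, slot 6 empty → index 6.
Table: [—, 280, —, —, —, 956, 463, 402, —, 254, —, 119, —]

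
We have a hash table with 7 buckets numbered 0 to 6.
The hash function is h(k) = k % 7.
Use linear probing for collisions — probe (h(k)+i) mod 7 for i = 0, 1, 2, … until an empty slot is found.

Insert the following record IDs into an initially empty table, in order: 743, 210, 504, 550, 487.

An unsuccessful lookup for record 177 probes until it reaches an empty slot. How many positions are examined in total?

2

743: h=1 => slot 1
210: h=0 => slot 0
504: h=0, probe 0,1,2 => slot 2
550: h=4 => slot 4
487: h=4, probe 4,5 => slot 5
Table: [210, 743, 504, -, 550, 487, -]
Lookup 177: h=2, probe 2,3 → slot 3 empty, not found.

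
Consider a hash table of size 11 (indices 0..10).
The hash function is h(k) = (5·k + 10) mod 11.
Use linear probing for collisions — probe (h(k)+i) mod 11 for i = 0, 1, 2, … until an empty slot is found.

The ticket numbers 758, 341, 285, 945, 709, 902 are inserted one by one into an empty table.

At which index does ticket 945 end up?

758: h=5 => slot 5
341: h=10 => slot 10
285: h=5, probe 5,6 => slot 6
945: h=5, probe 5,6,7 => slot 7
709: h=2 => slot 2
902: h=10, probe 10,0 => slot 0
Table: [902, -, 709, -, -, 758, 285, 945, -, -, 341]

7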